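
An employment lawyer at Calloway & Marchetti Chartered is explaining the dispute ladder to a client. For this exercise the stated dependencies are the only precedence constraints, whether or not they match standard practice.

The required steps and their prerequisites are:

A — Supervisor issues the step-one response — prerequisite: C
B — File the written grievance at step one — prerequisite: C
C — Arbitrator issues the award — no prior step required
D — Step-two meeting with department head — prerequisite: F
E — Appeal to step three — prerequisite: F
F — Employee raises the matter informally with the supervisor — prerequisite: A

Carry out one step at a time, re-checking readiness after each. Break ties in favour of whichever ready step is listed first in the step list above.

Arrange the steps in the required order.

C, A, B, F, D, E

C has no prerequisites → C first.
A and B are both available; A is listed earlier → A.
Now B and F have their prerequisites met. B is listed earlier, so B next.
F needed A, now all done → F.
D and E are both available; D is listed earlier → D.
E needed F, now all done → E.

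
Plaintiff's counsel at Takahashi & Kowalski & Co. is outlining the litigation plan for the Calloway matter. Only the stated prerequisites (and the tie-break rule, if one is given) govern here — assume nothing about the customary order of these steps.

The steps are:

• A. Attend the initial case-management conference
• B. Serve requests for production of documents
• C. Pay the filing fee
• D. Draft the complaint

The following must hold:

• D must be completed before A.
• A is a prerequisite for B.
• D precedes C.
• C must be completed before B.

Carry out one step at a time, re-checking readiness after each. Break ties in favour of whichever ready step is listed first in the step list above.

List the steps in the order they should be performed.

Only D has no prerequisites, so it is first.
Now A and C have their prerequisites met. A is listed earlier, so A next.
That leaves C as the only ready step → C.
B is the only step now ready → B.

D A C B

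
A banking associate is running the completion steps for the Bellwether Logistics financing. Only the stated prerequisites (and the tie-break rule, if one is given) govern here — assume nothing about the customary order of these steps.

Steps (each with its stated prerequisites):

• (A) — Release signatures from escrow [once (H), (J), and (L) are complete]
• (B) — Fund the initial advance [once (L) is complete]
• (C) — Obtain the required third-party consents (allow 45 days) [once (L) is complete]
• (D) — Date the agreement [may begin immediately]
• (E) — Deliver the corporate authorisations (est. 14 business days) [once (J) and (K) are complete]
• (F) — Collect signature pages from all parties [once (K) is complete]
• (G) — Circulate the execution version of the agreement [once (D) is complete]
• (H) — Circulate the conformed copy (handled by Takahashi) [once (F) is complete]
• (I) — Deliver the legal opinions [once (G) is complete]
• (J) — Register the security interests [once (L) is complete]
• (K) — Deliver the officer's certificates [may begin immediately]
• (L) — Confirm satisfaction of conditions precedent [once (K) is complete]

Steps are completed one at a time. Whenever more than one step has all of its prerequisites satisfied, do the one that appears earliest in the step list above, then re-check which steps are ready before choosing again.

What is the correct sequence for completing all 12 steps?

Nothing is required for (D) and (K). (D) is listed earlier → (D) first.
(G) and (K) are both available; (G) is listed earlier → (G).
(I) now also ready, so the ready set is {(I), (K)}; (I) is listed earlier → (I).
Next only (K) has its prerequisites met → (K).
(F) and (L) are both available; (F) is listed earlier → (F).
Now (H) and (L) have their prerequisites met. (H) is listed earlier, so (H) next.
(L) needed (K), now all done → (L).
(B), (C) and (J) are all available; (B) is listed earlier → (B).
Now (C) and (J) have their prerequisites met. (C) is listed earlier, so (C) next.
Next only (J) has its prerequisites met → (J).
(A) and (E) are both available; (A) is listed earlier → (A).
(E) needed (J) and (K), now all done → (E).

(D) → (G) → (I) → (K) → (F) → (H) → (L) → (B) → (C) → (J) → (A) → (E)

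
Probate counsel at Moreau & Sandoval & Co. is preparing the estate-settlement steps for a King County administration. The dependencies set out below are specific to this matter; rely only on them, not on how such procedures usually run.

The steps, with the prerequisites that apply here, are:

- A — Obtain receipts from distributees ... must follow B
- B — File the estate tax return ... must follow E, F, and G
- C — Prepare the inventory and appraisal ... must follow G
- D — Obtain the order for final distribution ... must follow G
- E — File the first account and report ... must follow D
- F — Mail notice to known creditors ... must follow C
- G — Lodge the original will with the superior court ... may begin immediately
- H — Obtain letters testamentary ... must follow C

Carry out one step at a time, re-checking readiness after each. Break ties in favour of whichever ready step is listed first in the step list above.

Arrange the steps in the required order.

Only G has no prerequisites, so it is first.
Now C and D have their prerequisites met. C is listed earlier, so C next.
Ready: D, F and H. D is listed earlier → D.
Ready: E, F and H. E is listed earlier → E.
Ready: F and H. F is listed earlier → F.
B now also ready, so the ready set is {B, H}; B is listed earlier → B.
A now also ready, so the ready set is {A, H}; A is listed earlier → A.
Next only H has its prerequisites met → H.

G, C, D, E, F, B, A, H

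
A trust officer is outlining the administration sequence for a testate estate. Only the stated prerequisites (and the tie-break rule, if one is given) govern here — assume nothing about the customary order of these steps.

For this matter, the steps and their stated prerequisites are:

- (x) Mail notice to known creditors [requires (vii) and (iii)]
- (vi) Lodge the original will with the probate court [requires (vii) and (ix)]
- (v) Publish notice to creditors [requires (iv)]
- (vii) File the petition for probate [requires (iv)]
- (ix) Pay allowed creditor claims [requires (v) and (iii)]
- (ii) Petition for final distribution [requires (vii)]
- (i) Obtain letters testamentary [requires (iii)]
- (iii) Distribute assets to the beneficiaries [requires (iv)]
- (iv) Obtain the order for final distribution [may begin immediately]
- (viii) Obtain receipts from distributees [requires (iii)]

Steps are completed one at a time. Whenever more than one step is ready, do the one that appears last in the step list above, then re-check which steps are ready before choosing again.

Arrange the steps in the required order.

(iv) (iii) (viii) (i) (vii) (ii) (v) (ix) (vi) (x)

(iv) has no prerequisites → (iv) first.
(iii), (vii) and (v) are all available; (iii) is listed later → (iii).
(viii) and (i) now also ready, so the ready set is {(viii), (i), (vii), (v)}; (viii) is listed later → (viii).
Now (i), (vii) and (v) have their prerequisites met. (i) is listed later, so (i) next.
Now (vii) and (v) have their prerequisites met. (vii) is listed later, so (vii) next.
Now (ii), (v) and (x) have their prerequisites met. (ii) is listed later, so (ii) next.
Ready: (v) and (x). (v) is listed later → (v).
(ix) and (x) are both available; (ix) is listed later → (ix).
Ready: (vi) and (x). (vi) is listed later → (vi).
(x) needed (iii) and (vii), now all done → (x).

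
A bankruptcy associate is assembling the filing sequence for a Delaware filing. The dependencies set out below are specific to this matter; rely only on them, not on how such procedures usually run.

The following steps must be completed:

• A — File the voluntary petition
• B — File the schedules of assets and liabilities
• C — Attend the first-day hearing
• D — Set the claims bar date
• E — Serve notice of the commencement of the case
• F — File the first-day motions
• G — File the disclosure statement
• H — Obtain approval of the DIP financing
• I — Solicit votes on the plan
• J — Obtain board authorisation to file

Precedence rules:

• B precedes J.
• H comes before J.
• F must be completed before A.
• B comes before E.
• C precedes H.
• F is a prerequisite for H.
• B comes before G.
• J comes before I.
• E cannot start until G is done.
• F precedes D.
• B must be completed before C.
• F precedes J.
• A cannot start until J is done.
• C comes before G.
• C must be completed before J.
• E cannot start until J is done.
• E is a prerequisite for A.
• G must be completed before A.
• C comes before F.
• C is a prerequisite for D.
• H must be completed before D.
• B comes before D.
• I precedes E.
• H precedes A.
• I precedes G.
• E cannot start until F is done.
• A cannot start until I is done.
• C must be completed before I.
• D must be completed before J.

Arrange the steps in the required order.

B C F H D J I G E A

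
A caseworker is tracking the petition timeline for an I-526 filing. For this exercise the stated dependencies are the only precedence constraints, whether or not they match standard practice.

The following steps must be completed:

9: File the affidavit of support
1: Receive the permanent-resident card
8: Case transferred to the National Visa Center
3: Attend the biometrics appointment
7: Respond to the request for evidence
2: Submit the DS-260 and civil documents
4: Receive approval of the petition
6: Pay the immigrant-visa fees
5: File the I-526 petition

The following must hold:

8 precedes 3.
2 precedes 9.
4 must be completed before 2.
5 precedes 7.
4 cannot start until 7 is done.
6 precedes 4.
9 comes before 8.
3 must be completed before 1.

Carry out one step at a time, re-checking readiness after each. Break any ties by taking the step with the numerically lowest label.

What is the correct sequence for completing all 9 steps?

5 → 6 → 7 → 4 → 2 → 9 → 8 → 3 → 1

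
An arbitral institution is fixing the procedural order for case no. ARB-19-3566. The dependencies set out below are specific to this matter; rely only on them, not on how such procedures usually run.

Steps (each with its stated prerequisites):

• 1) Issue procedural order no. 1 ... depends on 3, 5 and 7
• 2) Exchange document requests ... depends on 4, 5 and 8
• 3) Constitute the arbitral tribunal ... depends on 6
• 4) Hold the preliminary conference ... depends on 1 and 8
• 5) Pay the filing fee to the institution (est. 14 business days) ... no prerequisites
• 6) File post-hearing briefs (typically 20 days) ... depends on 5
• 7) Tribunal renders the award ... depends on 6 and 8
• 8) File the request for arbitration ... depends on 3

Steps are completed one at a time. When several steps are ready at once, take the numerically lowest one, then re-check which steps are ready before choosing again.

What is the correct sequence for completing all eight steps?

5 has no prerequisites → 5 first.
That leaves 6 as the only ready step → 6.
That leaves 3 as the only ready step → 3.
8 needed 3, now all done → 8.
7 needed 6 and 8, now all done → 7.
1 is the only step now ready → 1.
4 needed 1 and 8, now all done → 4.
Next only 2 has its prerequisites met → 2.

5, 6, 3, 8, 7, 1, 4, 2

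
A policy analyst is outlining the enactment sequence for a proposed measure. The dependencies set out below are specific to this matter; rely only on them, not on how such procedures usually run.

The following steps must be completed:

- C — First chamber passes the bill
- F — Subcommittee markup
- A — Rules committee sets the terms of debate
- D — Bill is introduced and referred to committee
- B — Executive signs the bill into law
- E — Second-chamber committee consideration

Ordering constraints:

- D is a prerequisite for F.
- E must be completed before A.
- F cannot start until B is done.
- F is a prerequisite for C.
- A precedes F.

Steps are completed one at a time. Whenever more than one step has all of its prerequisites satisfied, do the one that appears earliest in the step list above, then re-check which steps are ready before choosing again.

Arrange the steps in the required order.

D → B → E → A → F → C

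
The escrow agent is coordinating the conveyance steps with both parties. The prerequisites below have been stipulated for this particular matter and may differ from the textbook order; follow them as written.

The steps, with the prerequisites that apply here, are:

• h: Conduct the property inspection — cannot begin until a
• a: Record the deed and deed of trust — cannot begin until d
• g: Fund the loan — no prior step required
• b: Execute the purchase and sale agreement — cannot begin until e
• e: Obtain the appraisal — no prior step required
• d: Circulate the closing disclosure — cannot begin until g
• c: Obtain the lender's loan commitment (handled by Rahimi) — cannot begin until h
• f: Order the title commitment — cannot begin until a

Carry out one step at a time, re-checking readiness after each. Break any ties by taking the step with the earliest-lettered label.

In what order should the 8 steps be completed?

e b g d a f h c

e and g have no prerequisites; e has the earlier label, so e is first.
b now also ready, so the ready set is {b, g}; b has the earlier label → b.
Next only g has its prerequisites met → g.
d needed g, now all done → d.
a needed d, now all done → a.
Now f and h have their prerequisites met. f has the earlier label, so f next.
That leaves h as the only ready step → h.
c needed h, now all done → c.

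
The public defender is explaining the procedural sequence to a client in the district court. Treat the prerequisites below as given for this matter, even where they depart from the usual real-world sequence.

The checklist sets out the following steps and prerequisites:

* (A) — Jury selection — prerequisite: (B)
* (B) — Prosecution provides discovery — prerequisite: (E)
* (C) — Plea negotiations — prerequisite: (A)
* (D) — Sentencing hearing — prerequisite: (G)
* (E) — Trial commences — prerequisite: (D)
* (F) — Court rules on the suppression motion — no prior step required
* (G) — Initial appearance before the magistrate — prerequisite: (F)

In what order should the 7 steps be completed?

(F) has no prerequisites → (F) first.
That leaves (G) as the only ready step → (G).
Next only (D) has its prerequisites met → (D).
That leaves (E) as the only ready step → (E).
(B) is the only step now ready → (B).
That leaves (A) as the only ready step → (A).
(C) is the only step now ready → (C).

(F), (G), (D), (E), (B), (A), (C)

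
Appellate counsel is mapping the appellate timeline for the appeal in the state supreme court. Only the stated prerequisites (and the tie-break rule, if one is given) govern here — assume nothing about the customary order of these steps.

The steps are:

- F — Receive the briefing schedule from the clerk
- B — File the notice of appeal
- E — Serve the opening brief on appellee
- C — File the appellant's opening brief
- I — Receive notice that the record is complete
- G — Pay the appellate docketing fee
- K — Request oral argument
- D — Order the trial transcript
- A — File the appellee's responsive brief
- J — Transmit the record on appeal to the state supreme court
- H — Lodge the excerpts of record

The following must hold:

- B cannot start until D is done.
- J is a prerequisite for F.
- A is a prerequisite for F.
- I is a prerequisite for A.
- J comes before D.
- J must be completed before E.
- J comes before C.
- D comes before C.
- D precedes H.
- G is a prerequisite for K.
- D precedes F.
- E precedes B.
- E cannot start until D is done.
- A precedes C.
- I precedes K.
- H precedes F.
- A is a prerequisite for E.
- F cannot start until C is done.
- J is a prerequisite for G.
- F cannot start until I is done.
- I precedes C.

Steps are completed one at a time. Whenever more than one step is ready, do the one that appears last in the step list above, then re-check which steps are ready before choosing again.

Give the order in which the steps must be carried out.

J, D, H, G, I, A, K, C, E, B, F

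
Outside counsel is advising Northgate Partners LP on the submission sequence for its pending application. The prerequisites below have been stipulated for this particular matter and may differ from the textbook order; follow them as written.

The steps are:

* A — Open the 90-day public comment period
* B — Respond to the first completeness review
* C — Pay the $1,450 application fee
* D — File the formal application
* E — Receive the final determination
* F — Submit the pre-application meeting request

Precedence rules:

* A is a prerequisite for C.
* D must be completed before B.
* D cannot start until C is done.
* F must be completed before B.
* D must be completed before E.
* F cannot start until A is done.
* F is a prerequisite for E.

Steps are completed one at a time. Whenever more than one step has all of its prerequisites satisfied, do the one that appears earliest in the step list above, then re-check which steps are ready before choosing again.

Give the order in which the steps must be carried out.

A, C, D, F, B, E

Only A has no prerequisites, so it is first.
C and F are both available; C is listed earlier → C.
D now also ready, so the ready set is {D, F}; D is listed earlier → D.
F needed A, now all done → F.
Ready: B and E. B is listed earlier → B.
E needed D and F, now all done → E.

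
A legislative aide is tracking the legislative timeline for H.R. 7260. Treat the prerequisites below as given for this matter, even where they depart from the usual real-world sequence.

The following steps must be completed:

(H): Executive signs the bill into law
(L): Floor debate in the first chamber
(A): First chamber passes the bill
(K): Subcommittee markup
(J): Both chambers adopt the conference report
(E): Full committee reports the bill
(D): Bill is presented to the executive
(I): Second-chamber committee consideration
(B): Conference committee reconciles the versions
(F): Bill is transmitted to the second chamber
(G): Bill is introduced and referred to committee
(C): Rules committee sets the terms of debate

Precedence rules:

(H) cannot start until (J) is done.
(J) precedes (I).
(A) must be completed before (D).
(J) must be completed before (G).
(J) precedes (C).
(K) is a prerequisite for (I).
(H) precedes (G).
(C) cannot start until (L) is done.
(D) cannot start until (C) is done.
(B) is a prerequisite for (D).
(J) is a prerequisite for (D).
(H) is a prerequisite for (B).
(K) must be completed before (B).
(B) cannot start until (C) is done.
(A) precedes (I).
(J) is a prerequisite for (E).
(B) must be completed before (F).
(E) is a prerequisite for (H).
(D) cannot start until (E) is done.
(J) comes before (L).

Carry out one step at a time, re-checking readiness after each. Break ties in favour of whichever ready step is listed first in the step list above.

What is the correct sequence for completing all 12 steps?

(A), (K), (J), (L), (E), (H), (I), (G), (C), (B), (D), (F)

Nothing is required for (A), (K) and (J). (A) is listed earlier → (A) first.
Now (K) and (J) have their prerequisites met. (K) is listed earlier, so (K) next.
Next only (J) has its prerequisites met → (J).
Ready: (L), (E) and (I). (L) is listed earlier → (L).
(C) now also ready, so the ready set is {(E), (I), (C)}; (E) is listed earlier → (E).
(H) now also ready, so the ready set is {(H), (I), (C)}; (H) is listed earlier → (H).
(G) now also ready, so the ready set is {(I), (G), (C)}; (I) is listed earlier → (I).
(G) and (C) are both available; (G) is listed earlier → (G).
That leaves (C) as the only ready step → (C).
(B) needed (H), (K) and (C), now all done → (B).
Ready: (D) and (F). (D) is listed earlier → (D).
Next only (F) has its prerequisites met → (F).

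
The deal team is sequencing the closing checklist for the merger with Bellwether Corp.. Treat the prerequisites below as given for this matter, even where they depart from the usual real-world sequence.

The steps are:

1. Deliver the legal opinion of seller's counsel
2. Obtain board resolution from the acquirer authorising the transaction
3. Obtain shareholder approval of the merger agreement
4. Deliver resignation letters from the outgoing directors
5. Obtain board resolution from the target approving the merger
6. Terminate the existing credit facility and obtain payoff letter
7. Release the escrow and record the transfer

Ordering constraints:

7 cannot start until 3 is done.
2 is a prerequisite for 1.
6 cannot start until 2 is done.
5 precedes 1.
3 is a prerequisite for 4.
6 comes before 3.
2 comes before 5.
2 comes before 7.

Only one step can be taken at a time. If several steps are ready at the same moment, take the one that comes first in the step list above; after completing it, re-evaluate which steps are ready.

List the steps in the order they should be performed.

2, 5, 1, 6, 3, 4, 7

Only 2 has no prerequisites, so it is first.
Ready: 5 and 6. 5 is listed earlier → 5.
1 now also ready, so the ready set is {1, 6}; 1 is listed earlier → 1.
That leaves 6 as the only ready step → 6.
3 is the only step now ready → 3.
Now 4 and 7 have their prerequisites met. 4 is listed earlier, so 4 next.
That leaves 7 as the only ready step → 7.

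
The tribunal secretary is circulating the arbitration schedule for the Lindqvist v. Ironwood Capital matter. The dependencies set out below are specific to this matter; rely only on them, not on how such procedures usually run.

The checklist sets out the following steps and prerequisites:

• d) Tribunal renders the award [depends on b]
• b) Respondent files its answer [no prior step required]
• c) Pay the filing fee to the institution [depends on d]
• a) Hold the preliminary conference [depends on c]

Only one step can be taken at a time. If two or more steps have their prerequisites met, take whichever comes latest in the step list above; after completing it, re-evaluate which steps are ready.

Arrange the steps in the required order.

b is the only step with nothing outstanding, so it goes first.
That leaves d as the only ready step → d.
That leaves c as the only ready step → c.
That leaves a as the only ready step → a.

b → d → c → a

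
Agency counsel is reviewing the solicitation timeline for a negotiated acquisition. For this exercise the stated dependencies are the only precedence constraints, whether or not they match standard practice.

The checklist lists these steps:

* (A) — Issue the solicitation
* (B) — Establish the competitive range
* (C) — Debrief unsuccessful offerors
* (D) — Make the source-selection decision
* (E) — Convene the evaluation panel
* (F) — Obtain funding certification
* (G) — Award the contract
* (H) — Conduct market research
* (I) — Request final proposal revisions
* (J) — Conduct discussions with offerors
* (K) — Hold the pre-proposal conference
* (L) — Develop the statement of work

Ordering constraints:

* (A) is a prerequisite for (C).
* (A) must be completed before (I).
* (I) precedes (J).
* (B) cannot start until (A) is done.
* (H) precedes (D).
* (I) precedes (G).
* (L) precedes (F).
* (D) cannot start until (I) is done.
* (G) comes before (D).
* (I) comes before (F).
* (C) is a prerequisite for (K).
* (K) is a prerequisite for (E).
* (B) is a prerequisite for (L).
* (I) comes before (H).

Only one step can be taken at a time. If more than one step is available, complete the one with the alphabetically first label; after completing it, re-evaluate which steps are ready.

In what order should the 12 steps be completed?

Only (A) has no prerequisites, so it is first.
(B), (C) and (I) are all available; (B) has the earlier label → (B).
(C), (I) and (L) are all available; (C) has the earlier label → (C).
(K) now also ready, so the ready set is {(I), (K), (L)}; (I) has the earlier label → (I).
(G), (H) and (J) now also ready, so the ready set is {(G), (H), (J), (K), (L)}; (G) has the earlier label → (G).
(H), (J), (K) and (L) are all available; (H) has the earlier label → (H).
(D) now also ready, so the ready set is {(D), (J), (K), (L)}; (D) has the earlier label → (D).
(J), (K) and (L) are all available; (J) has the earlier label → (J).
Ready: (K) and (L). (K) has the earlier label → (K).
(E) now also ready, so the ready set is {(E), (L)}; (E) has the earlier label → (E).
(L) is the only step now ready → (L).
(F) is the only step now ready → (F).

(A), (B), (C), (I), (G), (H), (D), (J), (K), (E), (L), (F)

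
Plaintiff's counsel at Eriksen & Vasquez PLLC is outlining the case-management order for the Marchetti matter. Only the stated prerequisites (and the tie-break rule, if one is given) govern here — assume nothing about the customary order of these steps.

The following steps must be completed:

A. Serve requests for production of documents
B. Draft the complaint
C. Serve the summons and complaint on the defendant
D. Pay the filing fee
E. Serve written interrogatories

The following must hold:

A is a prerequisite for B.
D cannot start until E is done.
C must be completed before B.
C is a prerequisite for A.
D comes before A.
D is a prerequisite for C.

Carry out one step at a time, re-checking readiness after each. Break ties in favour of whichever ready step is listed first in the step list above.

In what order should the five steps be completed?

E D C A B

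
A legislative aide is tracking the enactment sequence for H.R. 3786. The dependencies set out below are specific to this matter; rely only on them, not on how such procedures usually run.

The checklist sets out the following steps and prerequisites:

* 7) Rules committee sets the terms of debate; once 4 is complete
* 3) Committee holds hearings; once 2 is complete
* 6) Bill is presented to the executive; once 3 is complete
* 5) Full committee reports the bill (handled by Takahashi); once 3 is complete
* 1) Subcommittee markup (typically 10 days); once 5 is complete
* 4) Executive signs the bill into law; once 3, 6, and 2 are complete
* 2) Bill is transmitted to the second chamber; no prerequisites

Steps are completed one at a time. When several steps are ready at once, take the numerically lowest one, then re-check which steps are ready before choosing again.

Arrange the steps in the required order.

2 3 5 1 6 4 7

2 has no prerequisites → 2 first.
3 needed 2, now all done → 3.
5 and 6 are both available; 5 has the earlier label → 5.
1 now also ready, so the ready set is {1, 6}; 1 has the earlier label → 1.
6 is the only step now ready → 6.
4 is the only step now ready → 4.
7 needed 4, now all done → 7.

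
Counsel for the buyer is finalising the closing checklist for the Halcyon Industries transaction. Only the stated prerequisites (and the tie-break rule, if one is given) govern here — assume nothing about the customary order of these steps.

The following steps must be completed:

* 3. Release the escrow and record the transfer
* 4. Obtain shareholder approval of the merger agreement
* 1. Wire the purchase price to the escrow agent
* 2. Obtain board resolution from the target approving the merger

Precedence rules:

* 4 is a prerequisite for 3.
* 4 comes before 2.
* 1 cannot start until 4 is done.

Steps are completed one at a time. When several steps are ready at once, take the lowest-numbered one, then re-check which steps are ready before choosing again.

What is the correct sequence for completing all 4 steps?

4 1 2 3

4 is the only step with nothing outstanding, so it goes first.
1, 2 and 3 are all available; 1 has the earlier label → 1.
2 and 3 are both available; 2 has the earlier label → 2.
3 needed 4, now all done → 3.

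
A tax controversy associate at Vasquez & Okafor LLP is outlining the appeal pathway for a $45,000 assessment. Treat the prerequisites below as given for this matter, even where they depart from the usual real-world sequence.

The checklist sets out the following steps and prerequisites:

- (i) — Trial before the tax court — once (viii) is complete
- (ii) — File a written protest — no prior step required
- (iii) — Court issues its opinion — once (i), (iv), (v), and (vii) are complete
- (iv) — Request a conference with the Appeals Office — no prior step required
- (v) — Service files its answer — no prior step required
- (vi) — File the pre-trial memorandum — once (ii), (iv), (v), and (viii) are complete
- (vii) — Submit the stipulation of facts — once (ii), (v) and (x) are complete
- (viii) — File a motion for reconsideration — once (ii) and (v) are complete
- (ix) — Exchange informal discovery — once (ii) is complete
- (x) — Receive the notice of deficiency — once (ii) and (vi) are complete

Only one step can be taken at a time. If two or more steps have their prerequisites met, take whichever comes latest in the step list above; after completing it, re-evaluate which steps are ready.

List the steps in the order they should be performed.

(v) (iv) (ii) (ix) (viii) (vi) (x) (vii) (i) (iii)

(v), (iv) and (ii) have no prerequisites; (v) is listed later, so (v) is first.
Ready: (iv) and (ii). (iv) is listed later → (iv).
That leaves (ii) as the only ready step → (ii).
Ready: (ix) and (viii). (ix) is listed later → (ix).
Next only (viii) has its prerequisites met → (viii).
(vi) and (i) are both available; (vi) is listed later → (vi).
(x) now also ready, so the ready set is {(x), (i)}; (x) is listed later → (x).
(vii) now also ready, so the ready set is {(vii), (i)}; (vii) is listed later → (vii).
That leaves (i) as the only ready step → (i).
Next only (iii) has its prerequisites met → (iii).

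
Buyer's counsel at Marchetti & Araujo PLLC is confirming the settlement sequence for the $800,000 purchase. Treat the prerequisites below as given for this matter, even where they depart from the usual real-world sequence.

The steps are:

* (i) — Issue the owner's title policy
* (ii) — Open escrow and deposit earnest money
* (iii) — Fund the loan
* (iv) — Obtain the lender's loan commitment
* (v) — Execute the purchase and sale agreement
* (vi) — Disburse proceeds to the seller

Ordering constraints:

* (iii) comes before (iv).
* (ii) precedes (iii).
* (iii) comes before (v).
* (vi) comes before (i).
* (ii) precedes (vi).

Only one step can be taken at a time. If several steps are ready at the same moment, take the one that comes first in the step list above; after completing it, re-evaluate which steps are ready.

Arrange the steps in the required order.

Only (ii) has no prerequisites, so it is first.
(iii) and (vi) are both available; (iii) is listed earlier → (iii).
(iv), (v) and (vi) are all available; (iv) is listed earlier → (iv).
(v) and (vi) are both available; (v) is listed earlier → (v).
(vi) is the only step now ready → (vi).
(i) needed (vi), now all done → (i).

(ii), (iii), (iv), (v), (vi), (i)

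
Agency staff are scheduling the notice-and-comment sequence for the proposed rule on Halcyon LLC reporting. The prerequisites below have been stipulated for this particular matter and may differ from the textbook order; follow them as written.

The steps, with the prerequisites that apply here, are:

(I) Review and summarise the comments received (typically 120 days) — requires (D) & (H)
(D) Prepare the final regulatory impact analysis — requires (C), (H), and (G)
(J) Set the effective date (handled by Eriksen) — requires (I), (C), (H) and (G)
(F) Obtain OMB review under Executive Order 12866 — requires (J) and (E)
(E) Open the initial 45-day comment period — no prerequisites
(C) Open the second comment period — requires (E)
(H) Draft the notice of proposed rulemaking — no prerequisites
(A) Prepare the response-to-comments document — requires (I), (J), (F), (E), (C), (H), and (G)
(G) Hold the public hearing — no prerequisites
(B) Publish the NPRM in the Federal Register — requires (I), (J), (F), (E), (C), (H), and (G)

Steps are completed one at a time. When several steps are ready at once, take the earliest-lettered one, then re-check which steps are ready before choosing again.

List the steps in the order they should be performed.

(E), (C), (G), (H), (D), (I), (J), (F), (A), (B)

(E), (G) and (H) have no prerequisites; (E) has the earlier label, so (E) is first.
(C) now also ready, so the ready set is {(C), (G), (H)}; (C) has the earlier label → (C).
(G) and (H) are both available; (G) has the earlier label → (G).
(H) is the only step now ready → (H).
Next only (D) has its prerequisites met → (D).
(I) needed (D) and (H), now all done → (I).
That leaves (J) as the only ready step → (J).
Next only (F) has its prerequisites met → (F).
Ready: (A) and (B). (A) has the earlier label → (A).
That leaves (B) as the only ready step → (B).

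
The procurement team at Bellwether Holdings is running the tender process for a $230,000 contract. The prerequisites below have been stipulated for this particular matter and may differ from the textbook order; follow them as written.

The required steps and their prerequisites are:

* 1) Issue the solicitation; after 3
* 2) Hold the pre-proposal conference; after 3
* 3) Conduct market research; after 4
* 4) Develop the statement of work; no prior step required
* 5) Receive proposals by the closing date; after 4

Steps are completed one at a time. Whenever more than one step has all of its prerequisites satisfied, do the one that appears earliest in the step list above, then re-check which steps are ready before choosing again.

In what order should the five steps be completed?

4 → 3 → 1 → 2 → 5

Only 4 has no prerequisites, so it is first.
Ready: 3 and 5. 3 is listed earlier → 3.
1 and 2 now also ready, so the ready set is {1, 2, 5}; 1 is listed earlier → 1.
Now 2 and 5 have their prerequisites met. 2 is listed earlier, so 2 next.
5 needed 4, now all done → 5.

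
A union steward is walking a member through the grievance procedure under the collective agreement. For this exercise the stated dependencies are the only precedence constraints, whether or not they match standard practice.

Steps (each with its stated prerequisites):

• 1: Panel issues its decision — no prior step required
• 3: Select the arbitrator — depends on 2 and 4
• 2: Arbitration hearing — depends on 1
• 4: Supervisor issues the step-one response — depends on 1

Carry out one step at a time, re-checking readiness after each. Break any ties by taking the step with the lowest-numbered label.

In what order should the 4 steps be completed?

Only 1 has no prerequisites, so it is first.
2 and 4 are both available; 2 has the earlier label → 2.
4 is the only step now ready → 4.
That leaves 3 as the only ready step → 3.

1 2 4 3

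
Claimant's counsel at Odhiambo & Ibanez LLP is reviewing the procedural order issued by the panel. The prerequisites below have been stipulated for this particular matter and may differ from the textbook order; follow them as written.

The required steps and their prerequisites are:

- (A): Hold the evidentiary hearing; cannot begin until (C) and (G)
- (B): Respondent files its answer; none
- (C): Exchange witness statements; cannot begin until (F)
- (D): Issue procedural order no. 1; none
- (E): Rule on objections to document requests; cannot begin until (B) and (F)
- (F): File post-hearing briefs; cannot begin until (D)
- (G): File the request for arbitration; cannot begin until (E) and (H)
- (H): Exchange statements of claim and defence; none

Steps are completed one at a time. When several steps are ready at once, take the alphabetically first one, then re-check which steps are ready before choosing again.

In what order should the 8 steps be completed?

Nothing is required for (B), (D) and (H). (B) has the earlier label → (B) first.
Ready: (D) and (H). (D) has the earlier label → (D).
(F) now also ready, so the ready set is {(F), (H)}; (F) has the earlier label → (F).
(C) and (E) now also ready, so the ready set is {(C), (E), (H)}; (C) has the earlier label → (C).
Now (E) and (H) have their prerequisites met. (E) has the earlier label, so (E) next.
(H) is the only step now ready → (H).
Next only (G) has its prerequisites met → (G).
(A) needed (C) and (G), now all done → (A).

(B), (D), (F), (C), (E), (H), (G), (A)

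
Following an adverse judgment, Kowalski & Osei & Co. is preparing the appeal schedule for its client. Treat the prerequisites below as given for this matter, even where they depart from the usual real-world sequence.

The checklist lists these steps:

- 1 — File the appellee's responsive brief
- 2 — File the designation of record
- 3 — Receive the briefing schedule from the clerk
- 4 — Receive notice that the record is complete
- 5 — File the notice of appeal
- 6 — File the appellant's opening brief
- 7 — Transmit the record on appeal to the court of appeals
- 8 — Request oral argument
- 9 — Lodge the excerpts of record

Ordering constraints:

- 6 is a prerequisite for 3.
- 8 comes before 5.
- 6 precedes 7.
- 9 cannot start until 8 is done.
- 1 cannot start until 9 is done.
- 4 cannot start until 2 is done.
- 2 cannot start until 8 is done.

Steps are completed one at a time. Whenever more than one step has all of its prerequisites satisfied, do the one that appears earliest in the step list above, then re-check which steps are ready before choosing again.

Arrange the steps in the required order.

6, 3, 7, 8, 2, 4, 5, 9, 1

Nothing is required for 6 and 8. 6 is listed earlier → 6 first.
3 and 7 now also ready, so the ready set is {3, 7, 8}; 3 is listed earlier → 3.
Now 7 and 8 have their prerequisites met. 7 is listed earlier, so 7 next.
That leaves 8 as the only ready step → 8.
2, 5 and 9 are all available; 2 is listed earlier → 2.
4 now also ready, so the ready set is {4, 5, 9}; 4 is listed earlier → 4.
Now 5 and 9 have their prerequisites met. 5 is listed earlier, so 5 next.
9 needed 8, now all done → 9.
1 is the only step now ready → 1.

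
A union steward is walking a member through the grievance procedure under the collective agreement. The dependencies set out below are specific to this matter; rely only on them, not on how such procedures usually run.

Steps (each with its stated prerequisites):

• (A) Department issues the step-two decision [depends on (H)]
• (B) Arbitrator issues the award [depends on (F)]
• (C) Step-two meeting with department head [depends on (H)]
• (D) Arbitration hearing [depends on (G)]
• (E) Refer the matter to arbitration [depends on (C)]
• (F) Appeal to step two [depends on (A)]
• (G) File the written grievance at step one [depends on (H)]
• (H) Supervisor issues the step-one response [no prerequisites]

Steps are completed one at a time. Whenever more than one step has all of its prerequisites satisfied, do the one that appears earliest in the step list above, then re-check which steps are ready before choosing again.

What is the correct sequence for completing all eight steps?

(H), (A), (C), (E), (F), (B), (G), (D)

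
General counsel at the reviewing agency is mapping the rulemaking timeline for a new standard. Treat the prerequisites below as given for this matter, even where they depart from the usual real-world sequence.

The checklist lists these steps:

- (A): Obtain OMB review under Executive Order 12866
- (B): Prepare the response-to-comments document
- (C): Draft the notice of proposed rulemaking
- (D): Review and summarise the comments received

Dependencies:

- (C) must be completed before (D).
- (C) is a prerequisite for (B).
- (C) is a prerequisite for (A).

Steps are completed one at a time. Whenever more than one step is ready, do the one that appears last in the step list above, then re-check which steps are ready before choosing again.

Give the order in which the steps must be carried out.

(C) is the only step with nothing outstanding, so it goes first.
Now (D), (B) and (A) have their prerequisites met. (D) is listed later, so (D) next.
Ready: (B) and (A). (B) is listed later → (B).
(A) needed (C), now all done → (A).

(C) (D) (B) (A)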